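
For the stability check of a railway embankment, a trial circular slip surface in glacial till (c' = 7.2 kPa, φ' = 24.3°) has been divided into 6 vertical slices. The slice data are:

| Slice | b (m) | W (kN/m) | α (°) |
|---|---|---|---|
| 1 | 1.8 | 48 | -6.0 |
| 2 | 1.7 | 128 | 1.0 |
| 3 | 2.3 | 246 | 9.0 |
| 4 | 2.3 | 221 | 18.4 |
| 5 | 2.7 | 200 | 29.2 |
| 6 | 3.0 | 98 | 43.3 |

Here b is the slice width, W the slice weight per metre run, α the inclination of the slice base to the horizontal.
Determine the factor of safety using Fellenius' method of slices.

FS = 1.87

Ordinary method of slices: FS = Σ[c'·Δl_i + (W_i cosα_i)·tanφ'] / Σ W_i sinα_i, with Δl_i = b_i / cosα_i.
Slice 1: Δl = 1.8/cos(-6.0°) = 1.810 m; N'_1 = 48·cos(-6.0°) = 47.7; c'Δl = 13.03; W sinα = -5.0
Slice 2: Δl = 1.7/cos1.0° = 1.700 m; N'_2 = 128·cos1.0° = 128.0; c'Δl = 12.24; W sinα = 2.2
Slice 3: Δl = 2.3/cos9.0° = 2.329 m; N'_3 = 246·cos9.0° = 243.0; c'Δl = 16.77; W sinα = 38.5
Slice 4: Δl = 2.3/cos18.4° = 2.424 m; N'_4 = 221·cos18.4° = 209.7; c'Δl = 17.45; W sinα = 69.8
Slice 5: Δl = 2.7/cos29.2° = 3.093 m; N'_5 = 200·cos29.2° = 174.6; c'Δl = 22.27; W sinα = 97.6
Slice 6: Δl = 3.0/cos43.3° = 4.122 m; N'_6 = 98·cos43.3° = 71.3; c'Δl = 29.68; W sinα = 67.2
Σc'Δl = 111.4 kN/m; ΣN' = 874.3 kN/m; ΣW sinα = 270.2 kN/m
Resisting = 111.4 + 874.3·tan24.3° = 111.4 + 394.8 = 506.2 kN/m
FS = 506.2 / 270.2 = 1.873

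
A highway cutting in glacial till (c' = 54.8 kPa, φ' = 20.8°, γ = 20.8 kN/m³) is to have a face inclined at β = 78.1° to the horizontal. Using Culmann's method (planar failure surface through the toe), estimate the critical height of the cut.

H_c = 20.97 m

Culmann's analysis gives the critical failure plane at α_cr = (β + φ')/2 = (78.1 + 20.8)/2 = 49.4°, and the critical height
H_c = (4c'/γ) · sinβ cosφ' / [1 − cos(β − φ')]
    = (4·54.8/20.8) · sin78.1°·cos20.8° / [1 − cos(57.3°)]
    = 10.538 · 0.9785·0.9348 / [1 − 0.5402]
    = 10.538 · 0.9147 / 0.4598
    = 20.97 m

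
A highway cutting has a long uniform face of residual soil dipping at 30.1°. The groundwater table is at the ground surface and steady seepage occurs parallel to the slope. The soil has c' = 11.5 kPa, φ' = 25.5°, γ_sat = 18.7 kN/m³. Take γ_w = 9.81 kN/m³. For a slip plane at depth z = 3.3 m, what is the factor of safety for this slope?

With seepage parallel to the slope and the water table at the surface, the effective normal stress on the slip plane uses the buoyant unit weight γ' = γ_sat − γ_w while the driving shear stress uses γ_sat:
FS = [c' + γ' z cos²β tanφ'] / [γ_sat z sinβ cosβ]
γ' = 18.7 − 9.81 = 8.89 kN/m³
Numerator = 11.5 + 8.89·3.3·cos²30.1°·tan25.5° = 11.5 + 8.89·3.3·0.7485·0.4770 = 21.974 kPa
Denominator = 18.7·3.3·sin30.1°·cos30.1° = 18.7·3.3·0.5015·0.8652 = 26.775 kPa
FS = 21.974 / 26.775 = 0.821

FS = 0.82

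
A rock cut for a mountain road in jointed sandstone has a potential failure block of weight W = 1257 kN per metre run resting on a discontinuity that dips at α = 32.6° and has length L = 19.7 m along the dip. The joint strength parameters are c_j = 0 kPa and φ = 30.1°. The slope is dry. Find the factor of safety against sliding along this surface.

FS = 0.91

Resolving the block weight along and normal to the plane and applying the Mohr–Coulomb strength on the joint:
N' = W cosα = 1257·cos32.6° = 1059.0 kN/m
Driving force T = W sinα = 1257·sin32.6° = 677.2 kN/m
Resisting force R = c_j·L + N'·tanφ = 0·19.7 + 1059.0·tan30.1° = 0.0 + 613.9 = 613.9 kN/m
FS = R / T = 613.9 / 677.2 = 0.906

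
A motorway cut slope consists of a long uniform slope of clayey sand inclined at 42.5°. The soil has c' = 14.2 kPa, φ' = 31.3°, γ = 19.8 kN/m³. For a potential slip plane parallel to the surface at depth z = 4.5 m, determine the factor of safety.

For an infinite slope with a slip plane parallel to the surface (no pore pressure): FS = [c' + γz cos²β tanφ'] / [γz sinβ cosβ].
γz = 19.8·4.5 = 89.10 kN/m²
Numerator = 14.2 + 89.10·cos²42.5°·tan31.3° = 14.2 + 89.10·0.5436·0.6080 = 43.648 kPa
Denominator = 89.10·sin42.5°·cos42.5° = 89.10·0.6756·0.7373 = 44.380 kPa
FS = 43.648 / 44.380 = 0.983

FS = 0.98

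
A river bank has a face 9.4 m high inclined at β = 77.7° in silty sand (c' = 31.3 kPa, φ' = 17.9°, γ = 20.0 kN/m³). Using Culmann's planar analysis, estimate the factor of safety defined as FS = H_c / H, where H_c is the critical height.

H_c = (4c'/γ) · sinβ cosφ' / [1 − cos(β − φ')]
    = (4·31.3/20.0) · sin77.7°·cos17.9° / [1 − cos59.8°]
    = 6.260 · 0.9298 / 0.4970 = 11.71 m
FS = H_c / H = 11.71 / 9.4 = 1.246

FS = 1.25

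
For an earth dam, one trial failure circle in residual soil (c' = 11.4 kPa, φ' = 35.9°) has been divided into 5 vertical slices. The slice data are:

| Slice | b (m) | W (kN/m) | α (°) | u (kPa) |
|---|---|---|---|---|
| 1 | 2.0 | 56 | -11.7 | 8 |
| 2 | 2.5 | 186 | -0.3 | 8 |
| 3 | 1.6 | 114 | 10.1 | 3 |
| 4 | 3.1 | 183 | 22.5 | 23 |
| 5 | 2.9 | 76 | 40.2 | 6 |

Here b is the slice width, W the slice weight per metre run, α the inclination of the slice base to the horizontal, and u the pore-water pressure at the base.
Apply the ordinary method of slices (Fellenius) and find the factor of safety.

FS = 3.71

Ordinary method of slices: FS = Σ[c'·Δl_i + (W_i cosα_i − u_i·Δl_i)·tanφ'] / Σ W_i sinα_i, with Δl_i = b_i / cosα_i.
Slice 1: Δl = 2.0/cos(-11.7°) = 2.042 m; N'_1 = 56·cos(-11.7°) − 8·2.042 = 38.5; c'Δl = 23.28; W sinα = -11.4
Slice 2: Δl = 2.5/cos(-0.3°) = 2.500 m; N'_2 = 186·cos(-0.3°) − 8·2.500 = 166.0; c'Δl = 28.50; W sinα = -1.0
Slice 3: Δl = 1.6/cos10.1° = 1.625 m; N'_3 = 114·cos10.1° − 3·1.625 = 107.4; c'Δl = 18.53; W sinα = 20.0
Slice 4: Δl = 3.1/cos22.5° = 3.355 m; N'_4 = 183·cos22.5° − 23·3.355 = 91.9; c'Δl = 38.25; W sinα = 70.0
Slice 5: Δl = 2.9/cos40.2° = 3.797 m; N'_5 = 76·cos40.2° − 6·3.797 = 35.3; c'Δl = 43.28; W sinα = 49.1
Σc'Δl = 151.8 kN/m; ΣN' = 439.0 kN/m; ΣW sinα = 126.7 kN/m
Resisting = 151.8 + 439.0·tan35.9° = 151.8 + 317.8 = 469.6 kN/m
FS = 469.6 / 126.7 = 3.705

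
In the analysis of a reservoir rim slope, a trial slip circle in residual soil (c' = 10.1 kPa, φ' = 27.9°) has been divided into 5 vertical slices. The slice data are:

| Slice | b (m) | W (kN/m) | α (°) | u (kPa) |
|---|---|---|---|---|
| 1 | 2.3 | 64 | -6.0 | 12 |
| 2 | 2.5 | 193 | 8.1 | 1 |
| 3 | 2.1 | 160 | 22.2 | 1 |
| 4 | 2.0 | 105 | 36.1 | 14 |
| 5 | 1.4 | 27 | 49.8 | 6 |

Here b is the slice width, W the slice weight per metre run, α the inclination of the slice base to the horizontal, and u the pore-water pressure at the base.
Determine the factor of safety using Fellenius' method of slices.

Ordinary method of slices: FS = Σ[c'·Δl_i + (W_i cosα_i − u_i·Δl_i)·tanφ'] / Σ W_i sinα_i, with Δl_i = b_i / cosα_i.
Slice 1: Δl = 2.3/cos(-6.0°) = 2.313 m; N'_1 = 64·cos(-6.0°) − 12·2.313 = 35.9; c'Δl = 23.36; W sinα = -6.7
Slice 2: Δl = 2.5/cos8.1° = 2.525 m; N'_2 = 193·cos8.1° − 1·2.525 = 188.5; c'Δl = 25.50; W sinα = 27.2
Slice 3: Δl = 2.1/cos22.2° = 2.268 m; N'_3 = 160·cos22.2° − 1·2.268 = 145.9; c'Δl = 22.91; W sinα = 60.5
Slice 4: Δl = 2.0/cos36.1° = 2.475 m; N'_4 = 105·cos36.1° − 14·2.475 = 50.2; c'Δl = 25.00; W sinα = 61.9
Slice 5: Δl = 1.4/cos49.8° = 2.169 m; N'_5 = 27·cos49.8° − 6·2.169 = 4.4; c'Δl = 21.91; W sinα = 20.6
Σc'Δl = 118.7 kN/m; ΣN' = 424.9 kN/m; ΣW sinα = 163.4 kN/m
Resisting = 118.7 + 424.9·tan27.9° = 118.7 + 225.0 = 343.7 kN/m
FS = 343.7 / 163.4 = 2.103

FS = 2.10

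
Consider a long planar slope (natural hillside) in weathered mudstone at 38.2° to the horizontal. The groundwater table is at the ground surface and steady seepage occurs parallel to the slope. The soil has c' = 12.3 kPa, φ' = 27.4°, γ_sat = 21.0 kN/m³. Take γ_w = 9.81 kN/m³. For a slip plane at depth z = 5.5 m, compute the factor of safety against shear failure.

FS = 0.57

With seepage parallel to the slope and the water table at the surface, the effective normal stress on the slip plane uses the buoyant unit weight γ' = γ_sat − γ_w while the driving shear stress uses γ_sat:
FS = [c' + γ' z cos²β tanφ'] / [γ_sat z sinβ cosβ]
γ' = 21.0 − 9.81 = 11.19 kN/m³
Numerator = 12.3 + 11.19·5.5·cos²38.2°·tan27.4° = 12.3 + 11.19·5.5·0.6176·0.5184 = 32.002 kPa
Denominator = 21.0·5.5·sin38.2°·cos38.2° = 21.0·5.5·0.6184·0.7859 = 56.131 kPa
FS = 32.002 / 56.131 = 0.570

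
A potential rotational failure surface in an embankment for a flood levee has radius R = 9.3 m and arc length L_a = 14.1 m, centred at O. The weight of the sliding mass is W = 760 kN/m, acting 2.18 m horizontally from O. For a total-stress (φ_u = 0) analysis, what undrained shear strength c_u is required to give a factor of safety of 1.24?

c_u = 15.7 kPa

FS = c_u·L_a·R / (W·d), so c_u = FS·W·d / (L_a·R).
c_u = 1.24·760·2.18 / (14.10·9.3) = 2054.4 / 131.13 = 15.67 kPa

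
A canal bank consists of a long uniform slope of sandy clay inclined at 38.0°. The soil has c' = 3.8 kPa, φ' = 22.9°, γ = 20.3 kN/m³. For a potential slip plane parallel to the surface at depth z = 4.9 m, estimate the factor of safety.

FS = 0.62

For an infinite slope with a slip plane parallel to the surface (no pore pressure): FS = [c' + γz cos²β tanφ'] / [γz sinβ cosβ].
γz = 20.3·4.9 = 99.47 kN/m²
Numerator = 3.8 + 99.47·cos²38.0°·tan22.9° = 3.8 + 99.47·0.6210·0.4224 = 29.891 kPa
Denominator = 99.47·sin38.0°·cos38.0° = 99.47·0.6157·0.7880 = 48.258 kPa
FS = 29.891 / 48.258 = 0.619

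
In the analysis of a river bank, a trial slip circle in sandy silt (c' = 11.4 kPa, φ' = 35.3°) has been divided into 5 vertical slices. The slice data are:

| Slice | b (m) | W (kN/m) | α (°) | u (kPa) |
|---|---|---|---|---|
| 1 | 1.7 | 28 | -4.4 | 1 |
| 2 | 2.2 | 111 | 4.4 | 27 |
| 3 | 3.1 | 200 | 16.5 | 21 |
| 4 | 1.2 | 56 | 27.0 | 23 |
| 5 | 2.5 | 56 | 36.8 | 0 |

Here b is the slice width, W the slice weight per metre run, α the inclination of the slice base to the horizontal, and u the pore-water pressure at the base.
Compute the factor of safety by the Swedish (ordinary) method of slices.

Ordinary method of slices: FS = Σ[c'·Δl_i + (W_i cosα_i − u_i·Δl_i)·tanφ'] / Σ W_i sinα_i, with Δl_i = b_i / cosα_i.
Slice 1: Δl = 1.7/cos(-4.4°) = 1.705 m; N'_1 = 28·cos(-4.4°) − 1·1.705 = 26.2; c'Δl = 19.44; W sinα = -2.1
Slice 2: Δl = 2.2/cos4.4° = 2.207 m; N'_2 = 111·cos4.4° − 27·2.207 = 51.1; c'Δl = 25.15; W sinα = 8.5
Slice 3: Δl = 3.1/cos16.5° = 3.233 m; N'_3 = 200·cos16.5° − 21·3.233 = 123.9; c'Δl = 36.86; W sinα = 56.8
Slice 4: Δl = 1.2/cos27.0° = 1.347 m; N'_4 = 56·cos27.0° − 23·1.347 = 18.9; c'Δl = 15.35; W sinα = 25.4
Slice 5: Δl = 2.5/cos36.8° = 3.122 m; N'_5 = 56·cos36.8° − 0·3.122 = 44.8; c'Δl = 35.59; W sinα = 33.5
Σc'Δl = 132.4 kN/m; ΣN' = 264.9 kN/m; ΣW sinα = 122.1 kN/m
Resisting = 132.4 + 264.9·tan35.3° = 132.4 + 187.6 = 320.0 kN/m
FS = 320.0 / 122.1 = 2.620

FS = 2.62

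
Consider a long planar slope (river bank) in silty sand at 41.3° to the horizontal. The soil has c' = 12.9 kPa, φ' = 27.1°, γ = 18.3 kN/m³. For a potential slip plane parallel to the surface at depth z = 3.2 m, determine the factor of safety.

For an infinite slope with a slip plane parallel to the surface (no pore pressure): FS = [c' + γz cos²β tanφ'] / [γz sinβ cosβ].
γz = 18.3·3.2 = 58.56 kN/m²
Numerator = 12.9 + 58.56·cos²41.3°·tan27.1° = 12.9 + 58.56·0.5644·0.5117 = 29.813 kPa
Denominator = 58.56·sin41.3°·cos41.3° = 58.56·0.6600·0.7513 = 29.036 kPa
FS = 29.813 / 29.036 = 1.027

FS = 1.03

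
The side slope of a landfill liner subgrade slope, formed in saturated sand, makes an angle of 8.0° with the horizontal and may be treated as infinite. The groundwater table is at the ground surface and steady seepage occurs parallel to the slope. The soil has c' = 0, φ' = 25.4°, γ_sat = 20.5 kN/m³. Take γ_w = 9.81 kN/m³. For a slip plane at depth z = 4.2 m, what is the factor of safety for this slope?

FS = 1.76

With seepage parallel to the slope and the water table at the surface, the effective normal stress on the slip plane uses the buoyant unit weight γ' = γ_sat − γ_w while the driving shear stress uses γ_sat:
FS = [c' + γ' z cos²β tanφ'] / [γ_sat z sinβ cosβ]
(For c' = 0 this reduces to FS = (γ'/γ_sat)·tanφ'/tanβ.)
γ' = 20.5 − 9.81 = 10.69 kN/m³
Numerator = 0.0 + 10.69·4.2·cos²8.0°·tan25.4° = 0.0 + 10.69·4.2·0.9806·0.4748 = 20.906 kPa
Denominator = 20.5·4.2·sin8.0°·cos8.0° = 20.5·4.2·0.1392·0.9903 = 11.866 kPa
FS = 20.906 / 11.866 = 1.762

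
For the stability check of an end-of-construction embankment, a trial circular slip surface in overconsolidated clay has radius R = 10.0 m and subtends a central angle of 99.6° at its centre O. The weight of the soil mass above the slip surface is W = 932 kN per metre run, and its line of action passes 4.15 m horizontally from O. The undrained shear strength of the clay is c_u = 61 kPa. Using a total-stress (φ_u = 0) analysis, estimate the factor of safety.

Taking moments about the centre O, the resisting moment is provided by the undrained shear strength acting along the arc:
Arc length L_a = R·θ = 10.0·(99.6°·π/180) = 10.0·1.7383 = 17.38 m
M_R = c_u·L_a·R = 61·17.38·10.0 = 10603.9 kN·m/m
M_D = W·d = 932·4.15 = 3867.8 kN·m/m
FS = M_R / M_D = 10603.9 / 3867.8 = 2.742

FS = 2.74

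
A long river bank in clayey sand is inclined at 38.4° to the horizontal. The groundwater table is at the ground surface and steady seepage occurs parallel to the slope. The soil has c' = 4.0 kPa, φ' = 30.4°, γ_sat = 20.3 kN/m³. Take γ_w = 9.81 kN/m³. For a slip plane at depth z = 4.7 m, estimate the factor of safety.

FS = 0.47

With seepage parallel to the slope and the water table at the surface, the effective normal stress on the slip plane uses the buoyant unit weight γ' = γ_sat − γ_w while the driving shear stress uses γ_sat:
FS = [c' + γ' z cos²β tanφ'] / [γ_sat z sinβ cosβ]
γ' = 20.3 − 9.81 = 10.49 kN/m³
Numerator = 4.0 + 10.49·4.7·cos²38.4°·tan30.4° = 4.0 + 10.49·4.7·0.6142·0.5867 = 21.766 kPa
Denominator = 20.3·4.7·sin38.4°·cos38.4° = 20.3·4.7·0.6211·0.7837 = 46.445 kPa
FS = 21.766 / 46.445 = 0.469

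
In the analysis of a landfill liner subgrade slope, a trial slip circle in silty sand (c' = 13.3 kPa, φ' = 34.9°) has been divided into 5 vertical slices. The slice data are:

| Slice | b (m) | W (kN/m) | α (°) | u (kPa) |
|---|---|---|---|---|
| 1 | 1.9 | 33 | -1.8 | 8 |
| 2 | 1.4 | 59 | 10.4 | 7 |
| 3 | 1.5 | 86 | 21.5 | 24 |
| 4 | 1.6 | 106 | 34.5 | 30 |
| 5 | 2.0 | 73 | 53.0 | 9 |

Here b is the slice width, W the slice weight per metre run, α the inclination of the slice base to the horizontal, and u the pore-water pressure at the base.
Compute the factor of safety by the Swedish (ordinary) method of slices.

FS = 1.51

Ordinary method of slices: FS = Σ[c'·Δl_i + (W_i cosα_i − u_i·Δl_i)·tanφ'] / Σ W_i sinα_i, with Δl_i = b_i / cosα_i.
Slice 1: Δl = 1.9/cos(-1.8°) = 1.901 m; N'_1 = 33·cos(-1.8°) − 8·1.901 = 17.8; c'Δl = 25.28; W sinα = -1.0
Slice 2: Δl = 1.4/cos10.4° = 1.423 m; N'_2 = 59·cos10.4° − 7·1.423 = 48.1; c'Δl = 18.93; W sinα = 10.7
Slice 3: Δl = 1.5/cos21.5° = 1.612 m; N'_3 = 86·cos21.5° − 24·1.612 = 41.3; c'Δl = 21.44; W sinα = 31.5
Slice 4: Δl = 1.6/cos34.5° = 1.941 m; N'_4 = 106·cos34.5° − 30·1.941 = 29.1; c'Δl = 25.82; W sinα = 60.0
Slice 5: Δl = 2.0/cos53.0° = 3.323 m; N'_5 = 73·cos53.0° − 9·3.323 = 14.0; c'Δl = 44.20; W sinα = 58.3
Σc'Δl = 135.7 kN/m; ΣN' = 150.3 kN/m; ΣW sinα = 159.5 kN/m
Resisting = 135.7 + 150.3·tan34.9° = 135.7 + 104.9 = 240.5 kN/m
FS = 240.5 / 159.5 = 1.508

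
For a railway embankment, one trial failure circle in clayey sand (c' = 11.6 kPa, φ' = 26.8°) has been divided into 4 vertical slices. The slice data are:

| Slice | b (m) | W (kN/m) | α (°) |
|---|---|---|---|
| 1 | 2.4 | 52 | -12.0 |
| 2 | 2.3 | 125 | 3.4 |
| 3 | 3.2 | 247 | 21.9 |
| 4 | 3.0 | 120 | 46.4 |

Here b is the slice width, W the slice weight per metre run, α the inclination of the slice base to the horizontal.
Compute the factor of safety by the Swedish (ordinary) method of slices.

FS = 2.23

Ordinary method of slices: FS = Σ[c'·Δl_i + (W_i cosα_i)·tanφ'] / Σ W_i sinα_i, with Δl_i = b_i / cosα_i.
Slice 1: Δl = 2.4/cos(-12.0°) = 2.454 m; N'_1 = 52·cos(-12.0°) = 50.9; c'Δl = 28.46; W sinα = -10.8
Slice 2: Δl = 2.3/cos3.4° = 2.304 m; N'_2 = 125·cos3.4° = 124.8; c'Δl = 26.73; W sinα = 7.4
Slice 3: Δl = 3.2/cos21.9° = 3.449 m; N'_3 = 247·cos21.9° = 229.2; c'Δl = 40.01; W sinα = 92.1
Slice 4: Δl = 3.0/cos46.4° = 4.350 m; N'_4 = 120·cos46.4° = 82.8; c'Δl = 50.46; W sinα = 86.9
Σc'Δl = 145.7 kN/m; ΣN' = 487.6 kN/m; ΣW sinα = 175.6 kN/m
Resisting = 145.7 + 487.6·tan26.8° = 145.7 + 246.3 = 391.9 kN/m
FS = 391.9 / 175.6 = 2.232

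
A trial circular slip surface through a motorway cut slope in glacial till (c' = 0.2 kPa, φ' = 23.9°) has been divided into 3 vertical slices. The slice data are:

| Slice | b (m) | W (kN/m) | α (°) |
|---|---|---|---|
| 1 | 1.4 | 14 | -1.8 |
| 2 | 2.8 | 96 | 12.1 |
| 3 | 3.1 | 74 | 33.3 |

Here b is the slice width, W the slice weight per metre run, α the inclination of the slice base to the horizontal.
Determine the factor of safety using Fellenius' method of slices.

Ordinary method of slices: FS = Σ[c'·Δl_i + (W_i cosα_i)·tanφ'] / Σ W_i sinα_i, with Δl_i = b_i / cosα_i.
Slice 1: Δl = 1.4/cos(-1.8°) = 1.401 m; N'_1 = 14·cos(-1.8°) = 14.0; c'Δl = 0.28; W sinα = -0.4
Slice 2: Δl = 2.8/cos12.1° = 2.864 m; N'_2 = 96·cos12.1° = 93.9; c'Δl = 0.57; W sinα = 20.1
Slice 3: Δl = 3.1/cos33.3° = 3.709 m; N'_3 = 74·cos33.3° = 61.8; c'Δl = 0.74; W sinα = 40.6
Σc'Δl = 1.6 kN/m; ΣN' = 169.7 kN/m; ΣW sinα = 60.3 kN/m
Resisting = 1.6 + 169.7·tan23.9° = 1.6 + 75.2 = 76.8 kN/m
FS = 76.8 / 60.3 = 1.273

FS = 1.27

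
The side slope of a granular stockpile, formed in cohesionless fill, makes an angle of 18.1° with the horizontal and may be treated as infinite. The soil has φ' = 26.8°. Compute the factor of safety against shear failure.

For a dry cohesionless infinite slope the factor of safety is FS = tanφ' / tanβ.
FS = tan26.8° / tan18.1° = 0.5051 / 0.3269 = 1.545

FS = 1.55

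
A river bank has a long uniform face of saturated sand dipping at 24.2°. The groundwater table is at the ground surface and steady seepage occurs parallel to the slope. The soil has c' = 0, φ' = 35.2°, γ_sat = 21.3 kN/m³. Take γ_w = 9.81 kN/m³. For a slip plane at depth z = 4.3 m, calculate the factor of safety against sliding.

With seepage parallel to the slope and the water table at the surface, the effective normal stress on the slip plane uses the buoyant unit weight γ' = γ_sat − γ_w while the driving shear stress uses γ_sat:
FS = [c' + γ' z cos²β tanφ'] / [γ_sat z sinβ cosβ]
(For c' = 0 this reduces to FS = (γ'/γ_sat)·tanφ'/tanβ.)
γ' = 21.3 − 9.81 = 11.49 kN/m³
Numerator = 0.0 + 11.49·4.3·cos²24.2°·tan35.2° = 0.0 + 11.49·4.3·0.8320·0.7054 = 28.996 kPa
Denominator = 21.3·4.3·sin24.2°·cos24.2° = 21.3·4.3·0.4099·0.9121 = 34.245 kPa
FS = 28.996 / 34.245 = 0.847

FS = 0.85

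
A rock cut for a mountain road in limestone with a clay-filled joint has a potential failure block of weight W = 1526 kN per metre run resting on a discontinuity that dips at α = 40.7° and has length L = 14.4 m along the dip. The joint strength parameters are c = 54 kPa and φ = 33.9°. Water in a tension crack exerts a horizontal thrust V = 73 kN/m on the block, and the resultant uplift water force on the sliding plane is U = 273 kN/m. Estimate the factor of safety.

FS = 1.28

Resolving the block weight along and normal to the plane and applying the Mohr–Coulomb strength on the joint:
N' = W cosα − U − V sinα = 1526·cos40.7° − 273 − 73·sin40.7° = 836.3 kN/m
Driving force T = W sinα + V cosα = 1526·sin40.7° + 73·cos40.7° = 1050.4 kN/m
Resisting force R = c·L + N'·tanφ = 54·14.4 + 836.3·tan33.9° = 777.6 + 562.0 = 1339.6 kN/m
FS = R / T = 1339.6 / 1050.4 = 1.275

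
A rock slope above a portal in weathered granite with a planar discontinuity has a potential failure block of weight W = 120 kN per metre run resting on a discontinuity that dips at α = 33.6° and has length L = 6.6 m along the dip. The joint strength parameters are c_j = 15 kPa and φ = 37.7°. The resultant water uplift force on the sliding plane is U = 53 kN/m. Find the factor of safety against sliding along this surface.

FS = 2.04

Resolving the block weight along and normal to the plane and applying the Mohr–Coulomb strength on the joint:
N' = W cosα − U = 120·cos33.6° − 53 = 47.0 kN/m
Driving force T = W sinα = 120·sin33.6° = 66.4 kN/m
Resisting force R = c_j·L + N'·tanφ = 15·6.6 + 47.0·tan37.7° = 99.0 + 36.3 = 135.3 kN/m
FS = R / T = 135.3 / 66.4 = 2.037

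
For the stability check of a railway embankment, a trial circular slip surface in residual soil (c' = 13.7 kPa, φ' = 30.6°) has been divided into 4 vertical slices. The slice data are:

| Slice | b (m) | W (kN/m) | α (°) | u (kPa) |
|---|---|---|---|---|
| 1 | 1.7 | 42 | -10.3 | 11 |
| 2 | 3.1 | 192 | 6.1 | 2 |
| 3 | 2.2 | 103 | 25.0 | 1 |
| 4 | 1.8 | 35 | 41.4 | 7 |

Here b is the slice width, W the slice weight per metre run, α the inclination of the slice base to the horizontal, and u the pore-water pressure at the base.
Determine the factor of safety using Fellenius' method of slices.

Ordinary method of slices: FS = Σ[c'·Δl_i + (W_i cosα_i − u_i·Δl_i)·tanφ'] / Σ W_i sinα_i, with Δl_i = b_i / cosα_i.
Slice 1: Δl = 1.7/cos(-10.3°) = 1.728 m; N'_1 = 42·cos(-10.3°) − 11·1.728 = 22.3; c'Δl = 23.67; W sinα = -7.5
Slice 2: Δl = 3.1/cos6.1° = 3.118 m; N'_2 = 192·cos6.1° − 2·3.118 = 184.7; c'Δl = 42.71; W sinα = 20.4
Slice 3: Δl = 2.2/cos25.0° = 2.427 m; N'_3 = 103·cos25.0° − 1·2.427 = 90.9; c'Δl = 33.26; W sinα = 43.5
Slice 4: Δl = 1.8/cos41.4° = 2.400 m; N'_4 = 35·cos41.4° − 7·2.400 = 9.5; c'Δl = 32.88; W sinα = 23.1
Σc'Δl = 132.5 kN/m; ΣN' = 307.4 kN/m; ΣW sinα = 79.6 kN/m
Resisting = 132.5 + 307.4·tan30.6° = 132.5 + 181.8 = 314.3 kN/m
FS = 314.3 / 79.6 = 3.950

FS = 3.95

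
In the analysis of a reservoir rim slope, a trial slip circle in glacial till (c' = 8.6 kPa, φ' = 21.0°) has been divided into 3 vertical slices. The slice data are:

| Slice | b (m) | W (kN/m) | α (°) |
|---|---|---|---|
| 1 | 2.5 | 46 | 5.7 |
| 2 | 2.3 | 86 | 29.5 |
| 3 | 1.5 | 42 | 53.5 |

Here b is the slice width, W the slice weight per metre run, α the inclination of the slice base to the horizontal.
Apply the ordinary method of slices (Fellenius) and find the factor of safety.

Ordinary method of slices: FS = Σ[c'·Δl_i + (W_i cosα_i)·tanφ'] / Σ W_i sinα_i, with Δl_i = b_i / cosα_i.
Slice 1: Δl = 2.5/cos5.7° = 2.512 m; N'_1 = 46·cos5.7° = 45.8; c'Δl = 21.61; W sinα = 4.6
Slice 2: Δl = 2.3/cos29.5° = 2.643 m; N'_2 = 86·cos29.5° = 74.9; c'Δl = 22.73; W sinα = 42.3
Slice 3: Δl = 1.5/cos53.5° = 2.522 m; N'_3 = 42·cos53.5° = 25.0; c'Δl = 21.69; W sinα = 33.8
Σc'Δl = 66.0 kN/m; ΣN' = 145.6 kN/m; ΣW sinα = 80.7 kN/m
Resisting = 66.0 + 145.6·tan21.0° = 66.0 + 55.9 = 121.9 kN/m
FS = 121.9 / 80.7 = 1.511

FS = 1.51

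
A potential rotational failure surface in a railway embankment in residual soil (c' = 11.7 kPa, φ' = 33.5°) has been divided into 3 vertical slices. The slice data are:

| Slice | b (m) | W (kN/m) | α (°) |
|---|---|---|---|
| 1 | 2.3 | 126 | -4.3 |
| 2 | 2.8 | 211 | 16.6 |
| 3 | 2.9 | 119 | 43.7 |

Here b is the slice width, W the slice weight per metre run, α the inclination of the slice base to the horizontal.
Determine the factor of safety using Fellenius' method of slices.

FS = 2.87

Ordinary method of slices: FS = Σ[c'·Δl_i + (W_i cosα_i)·tanφ'] / Σ W_i sinα_i, with Δl_i = b_i / cosα_i.
Slice 1: Δl = 2.3/cos(-4.3°) = 2.306 m; N'_1 = 126·cos(-4.3°) = 125.6; c'Δl = 26.99; W sinα = -9.4
Slice 2: Δl = 2.8/cos16.6° = 2.922 m; N'_2 = 211·cos16.6° = 202.2; c'Δl = 34.18; W sinα = 60.3
Slice 3: Δl = 2.9/cos43.7° = 4.011 m; N'_3 = 119·cos43.7° = 86.0; c'Δl = 46.93; W sinα = 82.2
Σc'Δl = 108.1 kN/m; ΣN' = 413.9 kN/m; ΣW sinα = 133.0 kN/m
Resisting = 108.1 + 413.9·tan33.5° = 108.1 + 273.9 = 382.0 kN/m
FS = 382.0 / 133.0 = 2.871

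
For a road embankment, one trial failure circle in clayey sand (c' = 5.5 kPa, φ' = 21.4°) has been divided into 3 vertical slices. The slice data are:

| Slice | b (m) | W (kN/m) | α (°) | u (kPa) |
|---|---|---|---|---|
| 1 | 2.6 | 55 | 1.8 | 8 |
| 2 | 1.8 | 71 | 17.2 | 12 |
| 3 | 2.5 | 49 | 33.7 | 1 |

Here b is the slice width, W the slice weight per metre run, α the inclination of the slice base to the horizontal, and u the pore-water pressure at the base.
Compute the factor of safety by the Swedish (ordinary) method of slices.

FS = 1.75

Ordinary method of slices: FS = Σ[c'·Δl_i + (W_i cosα_i − u_i·Δl_i)·tanφ'] / Σ W_i sinα_i, with Δl_i = b_i / cosα_i.
Slice 1: Δl = 2.6/cos1.8° = 2.601 m; N'_1 = 55·cos1.8° − 8·2.601 = 34.2; c'Δl = 14.31; W sinα = 1.7
Slice 2: Δl = 1.8/cos17.2° = 1.884 m; N'_2 = 71·cos17.2° − 12·1.884 = 45.2; c'Δl = 10.36; W sinα = 21.0
Slice 3: Δl = 2.5/cos33.7° = 3.005 m; N'_3 = 49·cos33.7° − 1·3.005 = 37.8; c'Δl = 16.53; W sinα = 27.2
Σc'Δl = 41.2 kN/m; ΣN' = 117.1 kN/m; ΣW sinα = 49.9 kN/m
Resisting = 41.2 + 117.1·tan21.4° = 41.2 + 45.9 = 87.1 kN/m
FS = 87.1 / 49.9 = 1.745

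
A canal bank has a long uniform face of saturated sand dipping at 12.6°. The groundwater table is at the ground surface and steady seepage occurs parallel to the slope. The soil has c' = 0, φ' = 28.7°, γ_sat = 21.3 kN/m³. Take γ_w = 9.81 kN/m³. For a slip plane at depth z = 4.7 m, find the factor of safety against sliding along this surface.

FS = 1.32

With seepage parallel to the slope and the water table at the surface, the effective normal stress on the slip plane uses the buoyant unit weight γ' = γ_sat − γ_w while the driving shear stress uses γ_sat:
FS = [c' + γ' z cos²β tanφ'] / [γ_sat z sinβ cosβ]
(For c' = 0 this reduces to FS = (γ'/γ_sat)·tanφ'/tanβ.)
γ' = 21.3 − 9.81 = 11.49 kN/m³
Numerator = 0.0 + 11.49·4.7·cos²12.6°·tan28.7° = 0.0 + 11.49·4.7·0.9524·0.5475 = 28.159 kPa
Denominator = 21.3·4.7·sin12.6°·cos12.6° = 21.3·4.7·0.2181·0.9759 = 21.312 kPa
FS = 28.159 / 21.312 = 1.321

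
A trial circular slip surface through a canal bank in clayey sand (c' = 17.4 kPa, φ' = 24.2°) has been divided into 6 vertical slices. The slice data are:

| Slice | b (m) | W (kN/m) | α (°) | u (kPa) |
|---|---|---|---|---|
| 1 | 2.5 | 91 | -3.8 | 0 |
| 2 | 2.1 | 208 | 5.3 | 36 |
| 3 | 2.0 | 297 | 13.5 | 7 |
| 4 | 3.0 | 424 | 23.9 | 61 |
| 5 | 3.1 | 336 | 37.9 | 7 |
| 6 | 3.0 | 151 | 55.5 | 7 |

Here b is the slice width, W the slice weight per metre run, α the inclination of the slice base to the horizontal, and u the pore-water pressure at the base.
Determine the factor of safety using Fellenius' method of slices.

Ordinary method of slices: FS = Σ[c'·Δl_i + (W_i cosα_i − u_i·Δl_i)·tanφ'] / Σ W_i sinα_i, with Δl_i = b_i / cosα_i.
Slice 1: Δl = 2.5/cos(-3.8°) = 2.506 m; N'_1 = 91·cos(-3.8°) − 0·2.506 = 90.8; c'Δl = 43.60; W sinα = -6.0
Slice 2: Δl = 2.1/cos5.3° = 2.109 m; N'_2 = 208·cos5.3° − 36·2.109 = 131.2; c'Δl = 36.70; W sinα = 19.2
Slice 3: Δl = 2.0/cos13.5° = 2.057 m; N'_3 = 297·cos13.5° − 7·2.057 = 274.4; c'Δl = 35.79; W sinα = 69.3
Slice 4: Δl = 3.0/cos23.9° = 3.281 m; N'_4 = 424·cos23.9° − 61·3.281 = 187.5; c'Δl = 57.10; W sinα = 171.8
Slice 5: Δl = 3.1/cos37.9° = 3.929 m; N'_5 = 336·cos37.9° − 7·3.929 = 237.6; c'Δl = 68.36; W sinα = 206.4
Slice 6: Δl = 3.0/cos55.5° = 5.297 m; N'_6 = 151·cos55.5° − 7·5.297 = 48.5; c'Δl = 92.16; W sinα = 124.4
Σc'Δl = 333.7 kN/m; ΣN' = 969.9 kN/m; ΣW sinα = 585.1 kN/m
Resisting = 333.7 + 969.9·tan24.2° = 333.7 + 435.9 = 769.6 kN/m
FS = 769.6 / 585.1 = 1.315

FS = 1.32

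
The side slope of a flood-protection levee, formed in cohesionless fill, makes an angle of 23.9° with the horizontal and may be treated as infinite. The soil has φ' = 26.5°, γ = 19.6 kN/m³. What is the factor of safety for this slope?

For a dry cohesionless infinite slope the factor of safety is FS = tanφ' / tanβ.
FS = tan26.5° / tan23.9° = 0.4986 / 0.4431 = 1.125

FS = 1.13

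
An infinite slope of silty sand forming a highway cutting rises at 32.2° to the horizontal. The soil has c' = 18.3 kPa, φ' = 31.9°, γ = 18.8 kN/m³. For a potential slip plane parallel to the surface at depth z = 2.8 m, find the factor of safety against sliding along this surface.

For an infinite slope with a slip plane parallel to the surface (no pore pressure): FS = [c' + γz cos²β tanφ'] / [γz sinβ cosβ].
γz = 18.8·2.8 = 52.64 kN/m²
Numerator = 18.3 + 52.64·cos²32.2°·tan31.9° = 18.3 + 52.64·0.7160·0.6224 = 41.762 kPa
Denominator = 52.64·sin32.2°·cos32.2° = 52.64·0.5329·0.8462 = 23.736 kPa
FS = 41.762 / 23.736 = 1.759

FS = 1.76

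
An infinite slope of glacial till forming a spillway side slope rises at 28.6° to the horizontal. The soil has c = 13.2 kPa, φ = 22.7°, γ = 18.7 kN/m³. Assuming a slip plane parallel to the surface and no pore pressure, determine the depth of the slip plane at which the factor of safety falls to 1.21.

z = 3.79 m

Setting FS = 1.21 in FS = [c + γz cos²β tanφ] / [γz sinβ cosβ] and solving for z:
z = c / [γ cosβ (FS·sinβ − cosβ·tanφ)]
  = 13.2 / [18.7·cos28.6°·(1.21·sin28.6° − cos28.6°·tan22.7°)]
  = 13.2 / [18.7·0.8780·(1.21·0.4787 − 0.8780·0.4183)]
  = 13.2 / 3.4798 = 3.793 m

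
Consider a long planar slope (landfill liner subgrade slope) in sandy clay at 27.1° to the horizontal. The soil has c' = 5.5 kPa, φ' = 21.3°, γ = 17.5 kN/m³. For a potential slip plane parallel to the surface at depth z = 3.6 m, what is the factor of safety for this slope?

For an infinite slope with a slip plane parallel to the surface (no pore pressure): FS = [c' + γz cos²β tanφ'] / [γz sinβ cosβ].
γz = 17.5·3.6 = 63.00 kN/m²
Numerator = 5.5 + 63.00·cos²27.1°·tan21.3° = 5.5 + 63.00·0.7925·0.3899 = 24.965 kPa
Denominator = 63.00·sin27.1°·cos27.1° = 63.00·0.4555·0.8902 = 25.549 kPa
FS = 24.965 / 25.549 = 0.977

FS = 0.98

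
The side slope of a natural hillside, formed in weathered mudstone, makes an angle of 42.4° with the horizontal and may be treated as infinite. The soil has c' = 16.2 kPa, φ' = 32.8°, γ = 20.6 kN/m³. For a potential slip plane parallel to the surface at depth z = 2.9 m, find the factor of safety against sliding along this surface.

For an infinite slope with a slip plane parallel to the surface (no pore pressure): FS = [c' + γz cos²β tanφ'] / [γz sinβ cosβ].
γz = 20.6·2.9 = 59.74 kN/m²
Numerator = 16.2 + 59.74·cos²42.4°·tan32.8° = 16.2 + 59.74·0.5453·0.6445 = 37.195 kPa
Denominator = 59.74·sin42.4°·cos42.4° = 59.74·0.6743·0.7385 = 29.747 kPa
FS = 37.195 / 29.747 = 1.250

FS = 1.25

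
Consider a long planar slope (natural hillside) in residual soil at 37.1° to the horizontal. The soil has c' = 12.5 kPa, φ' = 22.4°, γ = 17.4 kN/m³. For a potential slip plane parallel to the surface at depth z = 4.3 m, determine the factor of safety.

FS = 0.89

For an infinite slope with a slip plane parallel to the surface (no pore pressure): FS = [c' + γz cos²β tanφ'] / [γz sinβ cosβ].
γz = 17.4·4.3 = 74.82 kN/m²
Numerator = 12.5 + 74.82·cos²37.1°·tan22.4° = 12.5 + 74.82·0.6361·0.4122 = 32.118 kPa
Denominator = 74.82·sin37.1°·cos37.1° = 74.82·0.6032·0.7976 = 35.997 kPa
FS = 32.118 / 35.997 = 0.892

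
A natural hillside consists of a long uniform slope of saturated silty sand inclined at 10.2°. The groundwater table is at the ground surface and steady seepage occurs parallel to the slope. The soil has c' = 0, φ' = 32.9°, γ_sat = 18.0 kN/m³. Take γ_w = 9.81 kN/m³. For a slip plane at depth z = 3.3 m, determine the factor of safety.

With seepage parallel to the slope and the water table at the surface, the effective normal stress on the slip plane uses the buoyant unit weight γ' = γ_sat − γ_w while the driving shear stress uses γ_sat:
FS = [c' + γ' z cos²β tanφ'] / [γ_sat z sinβ cosβ]
(For c' = 0 this reduces to FS = (γ'/γ_sat)·tanφ'/tanβ.)
γ' = 18.0 − 9.81 = 8.19 kN/m³
Numerator = 0.0 + 8.19·3.3·cos²10.2°·tan32.9° = 0.0 + 8.19·3.3·0.9686·0.6469 = 16.936 kPa
Denominator = 18.0·3.3·sin10.2°·cos10.2° = 18.0·3.3·0.1771·0.9842 = 10.353 kPa
FS = 16.936 / 10.353 = 1.636

FS = 1.64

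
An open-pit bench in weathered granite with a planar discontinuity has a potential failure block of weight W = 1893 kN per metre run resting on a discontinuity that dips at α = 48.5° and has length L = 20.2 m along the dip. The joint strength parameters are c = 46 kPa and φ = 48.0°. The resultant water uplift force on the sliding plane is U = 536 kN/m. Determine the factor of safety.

Resolving the block weight along and normal to the plane and applying the Mohr–Coulomb strength on the joint:
N' = W cosα − U = 1893·cos48.5° − 536 = 718.3 kN/m
Driving force T = W sinα = 1893·sin48.5° = 1417.8 kN/m
Resisting force R = c·L + N'·tanφ = 46·20.2 + 718.3·tan48.0° = 929.2 + 797.8 = 1727.0 kN/m
FS = R / T = 1727.0 / 1417.8 = 1.218

FS = 1.22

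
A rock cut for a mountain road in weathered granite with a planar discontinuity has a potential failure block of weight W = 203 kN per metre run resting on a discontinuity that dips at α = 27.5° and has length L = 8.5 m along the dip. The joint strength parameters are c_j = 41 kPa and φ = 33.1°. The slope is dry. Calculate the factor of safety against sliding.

Resolving the block weight along and normal to the plane and applying the Mohr–Coulomb strength on the joint:
N' = W cosα = 203·cos27.5° = 180.1 kN/m
Driving force T = W sinα = 203·sin27.5° = 93.7 kN/m
Resisting force R = c_j·L + N'·tanφ = 41·8.5 + 180.1·tan33.1° = 348.5 + 117.4 = 465.9 kN/m
FS = R / T = 465.9 / 93.7 = 4.970

FS = 4.97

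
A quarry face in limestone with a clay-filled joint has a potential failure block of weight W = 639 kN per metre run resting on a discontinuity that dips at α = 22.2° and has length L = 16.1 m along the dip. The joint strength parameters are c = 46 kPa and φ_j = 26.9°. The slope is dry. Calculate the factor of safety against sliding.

FS = 4.31

Resolving the block weight along and normal to the plane and applying the Mohr–Coulomb strength on the joint:
N' = W cosα = 639·cos22.2° = 591.6 kN/m
Driving force T = W sinα = 639·sin22.2° = 241.4 kN/m
Resisting force R = c·L + N'·tanφ_j = 46·16.1 + 591.6·tan26.9° = 740.6 + 300.2 = 1040.8 kN/m
FS = R / T = 1040.8 / 241.4 = 4.311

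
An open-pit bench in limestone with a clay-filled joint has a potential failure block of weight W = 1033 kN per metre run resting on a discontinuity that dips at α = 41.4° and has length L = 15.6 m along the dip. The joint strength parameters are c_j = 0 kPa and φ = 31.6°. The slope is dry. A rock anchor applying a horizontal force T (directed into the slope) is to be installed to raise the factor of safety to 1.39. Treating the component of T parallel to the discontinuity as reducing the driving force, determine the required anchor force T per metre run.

T = 326 kN/m

Resolving forces along and normal to the sliding plane, with the horizontal anchor force T adding T·sinα to the effective normal force and T·cosα acting up the plane against the driving force:
FS = [c_jL + (W cosα + T sinα) tanφ] / [W sinα − T cosα]
Without the anchor: N' = 774.9 kN/m, driving T_d = 683.1 kN/m, resisting R = 0·15.6 + 774.9·tan31.6° = 476.7 kN/m, FS = 0.70.
Setting FS = 1.39 and solving for T:
1.39·(683.1 − T cos41.4°) = 476.7 + T sin41.4°·tan31.6°
T·(sin41.4°·tan31.6° + 1.39·cos41.4°) = 1.39·683.1 − 476.7
T·(0.6613·0.6152 + 1.39·0.7501) = 949.6 − 476.7 = 472.9
T·1.4495 = 472.9
T = 326.2 kN/m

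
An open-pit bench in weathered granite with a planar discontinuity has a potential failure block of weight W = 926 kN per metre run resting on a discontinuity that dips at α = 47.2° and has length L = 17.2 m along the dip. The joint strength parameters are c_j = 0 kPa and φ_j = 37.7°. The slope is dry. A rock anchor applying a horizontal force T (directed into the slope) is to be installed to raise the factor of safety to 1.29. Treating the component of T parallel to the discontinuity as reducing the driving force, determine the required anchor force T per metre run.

T = 270 kN/m

Resolving forces along and normal to the sliding plane, with the horizontal anchor force T adding T·sinα to the effective normal force and T·cosα acting up the plane against the driving force:
FS = [c_jL + (W cosα + T sinα) tanφ_j] / [W sinα − T cosα]
Without the anchor: N' = 629.2 kN/m, driving T_d = 679.4 kN/m, resisting R = 0·17.2 + 629.2·tan37.7° = 486.3 kN/m, FS = 0.72.
Setting FS = 1.29 and solving for T:
1.29·(679.4 − T cos47.2°) = 486.3 + T sin47.2°·tan37.7°
T·(sin47.2°·tan37.7° + 1.29·cos47.2°) = 1.29·679.4 − 486.3
T·(0.7337·0.7729 + 1.29·0.6794) = 876.5 − 486.3 = 390.2
T·1.4436 = 390.2
T = 270.3 kN/m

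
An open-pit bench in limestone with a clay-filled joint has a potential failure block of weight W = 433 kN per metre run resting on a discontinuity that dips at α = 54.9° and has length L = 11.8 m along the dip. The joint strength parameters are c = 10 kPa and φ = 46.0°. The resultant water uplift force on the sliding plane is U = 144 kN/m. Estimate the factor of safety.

Resolving the block weight along and normal to the plane and applying the Mohr–Coulomb strength on the joint:
N' = W cosα − U = 433·cos54.9° − 144 = 105.0 kN/m
Driving force T = W sinα = 433·sin54.9° = 354.3 kN/m
Resisting force R = c·L + N'·tanφ = 10·11.8 + 105.0·tan46.0° = 118.0 + 108.7 = 226.7 kN/m
FS = R / T = 226.7 / 354.3 = 0.640

FS = 0.64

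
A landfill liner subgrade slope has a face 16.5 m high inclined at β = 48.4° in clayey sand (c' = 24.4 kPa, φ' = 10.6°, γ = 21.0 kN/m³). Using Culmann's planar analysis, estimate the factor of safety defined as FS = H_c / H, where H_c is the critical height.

FS = 0.99

H_c = (4c'/γ) · sinβ cosφ' / [1 − cos(β − φ')]
    = (4·24.4/21.0) · sin48.4°·cos10.6° / [1 − cos37.8°]
    = 4.648 · 0.7350 / 0.2098 = 16.28 m
FS = H_c / H = 16.28 / 16.5 = 0.987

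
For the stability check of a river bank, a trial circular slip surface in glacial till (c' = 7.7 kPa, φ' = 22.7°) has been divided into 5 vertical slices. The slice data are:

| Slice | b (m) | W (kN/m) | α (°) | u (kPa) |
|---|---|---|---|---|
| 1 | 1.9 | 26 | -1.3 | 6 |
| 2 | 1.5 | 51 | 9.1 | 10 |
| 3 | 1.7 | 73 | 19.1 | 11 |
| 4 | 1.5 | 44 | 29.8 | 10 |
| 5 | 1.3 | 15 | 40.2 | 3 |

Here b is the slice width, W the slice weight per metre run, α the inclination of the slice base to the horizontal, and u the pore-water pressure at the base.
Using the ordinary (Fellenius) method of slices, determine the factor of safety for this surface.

Ordinary method of slices: FS = Σ[c'·Δl_i + (W_i cosα_i − u_i·Δl_i)·tanφ'] / Σ W_i sinα_i, with Δl_i = b_i / cosα_i.
Slice 1: Δl = 1.9/cos(-1.3°) = 1.900 m; N'_1 = 26·cos(-1.3°) − 6·1.900 = 14.6; c'Δl = 14.63; W sinα = -0.6
Slice 2: Δl = 1.5/cos9.1° = 1.519 m; N'_2 = 51·cos9.1° − 10·1.519 = 35.2; c'Δl = 11.70; W sinα = 8.1
Slice 3: Δl = 1.7/cos19.1° = 1.799 m; N'_3 = 73·cos19.1° − 11·1.799 = 49.2; c'Δl = 13.85; W sinα = 23.9
Slice 4: Δl = 1.5/cos29.8° = 1.729 m; N'_4 = 44·cos29.8° − 10·1.729 = 20.9; c'Δl = 13.31; W sinα = 21.9
Slice 5: Δl = 1.3/cos40.2° = 1.702 m; N'_5 = 15·cos40.2° − 3·1.702 = 6.4; c'Δl = 13.11; W sinα = 9.7
Σc'Δl = 66.6 kN/m; ΣN' = 126.2 kN/m; ΣW sinα = 62.9 kN/m
Resisting = 66.6 + 126.2·tan22.7° = 66.6 + 52.8 = 119.4 kN/m
FS = 119.4 / 62.9 = 1.898

FS = 1.90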